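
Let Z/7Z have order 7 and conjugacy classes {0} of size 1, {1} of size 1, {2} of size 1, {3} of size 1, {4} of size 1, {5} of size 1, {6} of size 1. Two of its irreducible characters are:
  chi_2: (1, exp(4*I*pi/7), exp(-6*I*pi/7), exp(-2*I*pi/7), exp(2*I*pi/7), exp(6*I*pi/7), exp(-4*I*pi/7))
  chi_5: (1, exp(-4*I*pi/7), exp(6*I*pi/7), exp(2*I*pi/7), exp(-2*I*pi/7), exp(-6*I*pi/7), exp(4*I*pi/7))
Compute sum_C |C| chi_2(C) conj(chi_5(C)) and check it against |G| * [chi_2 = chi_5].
Sum = 0; so <chi_2, chi_5> = 0 (distinct irreducibles are orthogonal).

Reasoning: Compute term by term over conjugacy classes (|C| * chi_2(C) * conj(chi_5(C))):
  1*(1)*conj(1) + 1*(exp(4*I*pi/7))*conj(exp(-4*I*pi/7)) + 1*(exp(-6*I*pi/7))*conj(exp(6*I*pi/7)) + 1*(exp(-2*I*pi/7))*conj(exp(2*I*pi/7)) + 1*(exp(2*I*pi/7))*conj(exp(-2*I*pi/7)) + 1*(exp(6*I*pi/7))*conj(exp(-6*I*pi/7)) + 1*(exp(-4*I*pi/7))*conj(exp(4*I*pi/7))
  = (1) + (exp(-6*I*pi/7)) + (exp(2*I*pi/7)) + (exp(-4*I*pi/7)) + (exp(4*I*pi/7)) + (exp(-2*I*pi/7)) + (exp(6*I*pi/7))
  = 0.
(Exp terms are combined using exp(i*s)*conj(exp(i*t)) = exp(i*(s-t)), and sums of them are collapsed using the identity that for every m > 1 the m distinct m-th roots of unity sum to 0, e.g. 1 + exp(2*I*pi/3) + exp(-2*I*pi/3) = 0.)
Dividing by |G| = 7 gives 0/7 = 0, matching the row-orthogonality relation <chi_2, chi_5> = [chi_2 = chi_5].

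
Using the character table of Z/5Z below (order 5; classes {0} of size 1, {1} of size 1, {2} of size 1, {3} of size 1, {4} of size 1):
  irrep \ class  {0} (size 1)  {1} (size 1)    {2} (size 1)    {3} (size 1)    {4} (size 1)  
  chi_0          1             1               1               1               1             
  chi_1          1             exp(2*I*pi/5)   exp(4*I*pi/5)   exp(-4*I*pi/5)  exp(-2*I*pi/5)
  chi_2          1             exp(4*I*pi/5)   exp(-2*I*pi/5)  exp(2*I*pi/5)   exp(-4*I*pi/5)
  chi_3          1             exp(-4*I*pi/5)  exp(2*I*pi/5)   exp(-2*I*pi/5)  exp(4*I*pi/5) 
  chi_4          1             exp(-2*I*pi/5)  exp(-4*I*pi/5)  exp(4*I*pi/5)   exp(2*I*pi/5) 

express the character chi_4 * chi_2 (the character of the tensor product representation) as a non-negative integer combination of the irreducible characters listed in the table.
chi_4 tensor chi_2 = chi_1 (all other irreducibles have multiplicity 0).

The character of a tensor product is the pointwise product (chi_4 * chi_2)(C) = chi_4(C) * chi_2(C):
  {0}: (1)*(1), {1}: (exp(-2*I*pi/5))*(exp(4*I*pi/5)), {2}: (exp(-4*I*pi/5))*(exp(-2*I*pi/5)), {3}: (exp(4*I*pi/5))*(exp(2*I*pi/5)), {4}: (exp(2*I*pi/5))*(exp(-4*I*pi/5))
so (chi_4 * chi_2) takes values
  {0} -> 1, {1} -> exp(2*I*pi/5), {2} -> exp(4*I*pi/5), {3} -> exp(-4*I*pi/5), {4} -> exp(-2*I*pi/5).
Now take the inner product of this character with each irreducible chi from the table, <chi_4*chi_2, chi> = (1/5) sum_C |C| (chi_4*chi_2)(C) conj(chi(C)):
  <chi_4*chi_2, chi_0> = (1/5)[1*(1)*conj(1) + 1*(exp(2*I*pi/5))*conj(1) + 1*(exp(4*I*pi/5))*conj(1) + 1*(exp(-4*I*pi/5))*conj(1) + 1*(exp(-2*I*pi/5))*conj(1)]
      = (1/5)[(1) + (exp(2*I*pi/5)) + (exp(4*I*pi/5)) + (exp(-4*I*pi/5)) + (exp(-2*I*pi/5))] = 0/5 = 0
  <chi_4*chi_2, chi_1> = (1/5)[1*(1)*conj(1) + 1*(exp(2*I*pi/5))*conj(exp(2*I*pi/5)) + 1*(exp(4*I*pi/5))*conj(exp(4*I*pi/5)) + 1*(exp(-4*I*pi/5))*conj(exp(-4*I*pi/5)) + 1*(exp(-2*I*pi/5))*conj(exp(-2*I*pi/5))]
      = (1/5)[(1) + (1) + (1) + (1) + (1)] = 5/5 = 1
  <chi_4*chi_2, chi_2> = (1/5)[1*(1)*conj(1) + 1*(exp(2*I*pi/5))*conj(exp(4*I*pi/5)) + 1*(exp(4*I*pi/5))*conj(exp(-2*I*pi/5)) + 1*(exp(-4*I*pi/5))*conj(exp(2*I*pi/5)) + 1*(exp(-2*I*pi/5))*conj(exp(-4*I*pi/5))]
      = (1/5)[(1) + (exp(-2*I*pi/5)) + (exp(-4*I*pi/5)) + (exp(4*I*pi/5)) + (exp(2*I*pi/5))] = 0/5 = 0
  <chi_4*chi_2, chi_3> = (1/5)[1*(1)*conj(1) + 1*(exp(2*I*pi/5))*conj(exp(-4*I*pi/5)) + 1*(exp(4*I*pi/5))*conj(exp(2*I*pi/5)) + 1*(exp(-4*I*pi/5))*conj(exp(-2*I*pi/5)) + 1*(exp(-2*I*pi/5))*conj(exp(4*I*pi/5))]
      = (1/5)[(1) + (exp(-4*I*pi/5)) + (exp(2*I*pi/5)) + (exp(-2*I*pi/5)) + (exp(4*I*pi/5))] = 0/5 = 0
  <chi_4*chi_2, chi_4> = (1/5)[1*(1)*conj(1) + 1*(exp(2*I*pi/5))*conj(exp(-2*I*pi/5)) + 1*(exp(4*I*pi/5))*conj(exp(-4*I*pi/5)) + 1*(exp(-4*I*pi/5))*conj(exp(4*I*pi/5)) + 1*(exp(-2*I*pi/5))*conj(exp(2*I*pi/5))]
      = (1/5)[(1) + (exp(4*I*pi/5)) + (exp(-2*I*pi/5)) + (exp(2*I*pi/5)) + (exp(-4*I*pi/5))] = 0/5 = 0
(Exp terms are combined using exp(i*s)*conj(exp(i*t)) = exp(i*(s-t)), and sums of them are collapsed using the identity that for every m > 1 the m distinct m-th roots of unity sum to 0, e.g. 1 + exp(2*I*pi/3) + exp(-2*I*pi/3) = 0.)
Hence the multiplicities are chi_1: 1. Dimension check: dim(chi_4)*dim(chi_2) = 1*1 = 1 and sum (mult * dim) = 1*1 = 1.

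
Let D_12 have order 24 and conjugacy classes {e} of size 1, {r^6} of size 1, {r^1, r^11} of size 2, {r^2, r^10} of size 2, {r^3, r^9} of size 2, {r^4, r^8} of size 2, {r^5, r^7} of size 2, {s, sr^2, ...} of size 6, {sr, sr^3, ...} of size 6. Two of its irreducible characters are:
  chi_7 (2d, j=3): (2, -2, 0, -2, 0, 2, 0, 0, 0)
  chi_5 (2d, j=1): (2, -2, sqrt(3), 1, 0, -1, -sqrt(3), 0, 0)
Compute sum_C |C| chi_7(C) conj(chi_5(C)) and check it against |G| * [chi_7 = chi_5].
Sum = 0; so <chi_7, chi_5> = 0 (distinct irreducibles are orthogonal).

Proof sketch: Compute term by term over conjugacy classes (|C| * chi_7(C) * conj(chi_5(C))):
  1*(2)*conj(2) + 1*(-2)*conj(-2) + 2*(0)*conj(sqrt(3)) + 2*(-2)*conj(1) + 2*(0)*conj(0) + 2*(2)*conj(-1) + 2*(0)*conj(-sqrt(3)) + 6*(0)*conj(0) + 6*(0)*conj(0)
  = (4) + (4) + (0) + (-4) + (0) + (-4) + (0) + (0) + (0)
  = 0.
Dividing by |G| = 24 gives 0/24 = 0, matching the row-orthogonality relation <chi_7, chi_5> = [chi_7 = chi_5].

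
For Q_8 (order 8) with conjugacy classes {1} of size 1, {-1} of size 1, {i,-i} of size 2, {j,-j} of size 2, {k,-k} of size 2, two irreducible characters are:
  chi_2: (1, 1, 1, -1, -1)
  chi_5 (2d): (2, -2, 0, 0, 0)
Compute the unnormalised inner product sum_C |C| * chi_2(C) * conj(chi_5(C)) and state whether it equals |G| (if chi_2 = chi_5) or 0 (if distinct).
Sum = 0; so <chi_2, chi_5> = 0 (distinct irreducibles are orthogonal).

Explanation: Compute term by term over conjugacy classes (|C| * chi_2(C) * conj(chi_5(C))):
  1*(1)*conj(2) + 1*(1)*conj(-2) + 2*(1)*conj(0) + 2*(-1)*conj(0) + 2*(-1)*conj(0)
  = (2) + (-2) + (0) + (0) + (0)
  = 0.
Dividing by |G| = 8 gives 0/8 = 0, matching the row-orthogonality relation <chi_2, chi_5> = [chi_2 = chi_5].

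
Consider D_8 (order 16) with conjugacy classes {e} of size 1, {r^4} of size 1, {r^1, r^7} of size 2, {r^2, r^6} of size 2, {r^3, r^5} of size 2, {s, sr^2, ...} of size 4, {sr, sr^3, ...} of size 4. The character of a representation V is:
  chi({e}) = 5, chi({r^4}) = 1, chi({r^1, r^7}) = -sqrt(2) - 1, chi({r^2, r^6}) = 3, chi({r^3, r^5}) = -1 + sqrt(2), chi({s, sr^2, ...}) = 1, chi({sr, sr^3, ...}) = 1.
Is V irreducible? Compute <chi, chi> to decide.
Not irreducible (reducible): <chi, chi> = 4 > 1.

Justification: <chi, chi> = (1/|G|) sum_C |C| * |chi(C)|^2 = (1/16)[1*|5|^2 + 1*|1|^2 + 2*|-sqrt(2) - 1|^2 + 2*|3|^2 + 2*|-1 + sqrt(2)|^2 + 4*|1|^2 + 4*|1|^2]
  = (1/16)[(25) + (1) + (4*sqrt(2) + 6) + (18) + (6 - 4*sqrt(2)) + (4) + (4)] = 64/16 = 4.
A character is irreducible iff <chi, chi> = 1, so this representation is reducible.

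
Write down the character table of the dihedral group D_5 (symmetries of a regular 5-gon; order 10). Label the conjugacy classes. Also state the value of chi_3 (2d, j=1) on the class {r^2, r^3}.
Conjugacy classes: {e} of size 1, {r^1, r^4} of size 2, {r^2, r^3} of size 2, {s, sr, ..., sr^4} of size 5.
Character table:
  irrep \ class              {e} (size 1)  {r^1, r^4} (size 2)  {r^2, r^3} (size 2)  {s, sr, ..., sr^4} (size 5)
  chi_1 (triv)               1             1                    1                    1                          
  chi_2 (sign: r->1, s->-1)  1             1                    1                    -1                         
  chi_3 (2d, j=1)            2             -1/2 + sqrt(5)/2     -sqrt(5)/2 - 1/2     0                          
  chi_4 (2d, j=2)            2             -sqrt(5)/2 - 1/2     -1/2 + sqrt(5)/2     0                          

Spot check: chi_3 (2d, j=1) on {r^2, r^3} = -sqrt(5)/2 - 1/2.

Details: D_5 has order 2*5 = 10 with 4 conjugacy classes, hence 4 irreducibles. Sum of squared dims 1 + 1 + 4 + 4 = 10 = |G|. Linear characters come from the abelianisation; the 2-dimensional irreps have character r^k -> 2*cos(2*pi*j*k/5), reflections -> 0.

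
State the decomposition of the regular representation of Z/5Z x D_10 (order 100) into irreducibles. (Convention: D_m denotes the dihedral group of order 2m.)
Each irreducible V_i of dimension d_i appears with multiplicity d_i, i.e. rho_reg = (direct sum over all irreducibles V_i) d_i V_i. The irreducible dimensions for Z/5Z x D_10 are 1, 1, 1, 1, 1, 1, 1, 1, 1, 1, 1, 1, 1, 1, 1, 1, 1, 1, 1, 1, 2, 2, 2, 2, 2, 2, 2, 2, 2, 2, 2, 2, 2, 2, 2, 2, 2, 2, 2, 2: 20 irreducibles of dimension 1, each with multiplicity 1; 20 irreducibles of dimension 2, each with multiplicity 2. Total dimension 20*1*1 + 20*2*2 = 100 = |G|.

Justification: General theorem: in the regular representation of a finite group G, each irreducible appears with multiplicity equal to its dimension. Check: dim(rho_reg) = sum d_i^2 = 1 + 1 + 1 + 1 + 1 + 1 + 1 + 1 + 1 + 1 + 1 + 1 + 1 + 1 + 1 + 1 + 1 + 1 + 1 + 1 + 4 + 4 + 4 + 4 + 4 + 4 + 4 + 4 + 4 + 4 + 4 + 4 + 4 + 4 + 4 + 4 + 4 + 4 + 4 + 4 = 100 = |G|.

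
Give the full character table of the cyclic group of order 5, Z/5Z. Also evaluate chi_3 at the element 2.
Character table of Z/5Z (irreps indexed chi_0,...,chi_4 with chi_k(m) = zeta_5^(k*m), zeta_5 = exp(2*pi*i/5)):
  irrep \ class  {0} (size 1)  {1} (size 1)    {2} (size 1)    {3} (size 1)    {4} (size 1)  
  chi_0          1             1               1               1               1             
  chi_1          1             exp(2*I*pi/5)   exp(4*I*pi/5)   exp(-4*I*pi/5)  exp(-2*I*pi/5)
  chi_2          1             exp(4*I*pi/5)   exp(-2*I*pi/5)  exp(2*I*pi/5)   exp(-4*I*pi/5)
  chi_3          1             exp(-4*I*pi/5)  exp(2*I*pi/5)   exp(-2*I*pi/5)  exp(4*I*pi/5) 
  chi_4          1             exp(-2*I*pi/5)  exp(-4*I*pi/5)  exp(4*I*pi/5)   exp(2*I*pi/5) 

Spot check: chi_3(2) = zeta_5^(3*2) = zeta_5^6 = exp(2*I*pi/5).

Derivation: Z/5Z is abelian, so all 5 irreducible complex representations are 1-dimensional. They are given by chi_k(m) = zeta_5^(k*m) for k = 0,...,4. Row orthogonality: sum_m chi_k(m) conj(chi_l(m)) = 5 * [k = l].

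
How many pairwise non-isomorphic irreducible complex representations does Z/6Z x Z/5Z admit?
30

Proof sketch: The number of irreducible complex representations of a finite group equals its number of conjugacy classes. Z/6Z x Z/5Z is abelian of order 30, so every element is its own conjugacy class: 30 classes, so Z/6Z x Z/5Z (order 30) has exactly 30 irreducible complex representations.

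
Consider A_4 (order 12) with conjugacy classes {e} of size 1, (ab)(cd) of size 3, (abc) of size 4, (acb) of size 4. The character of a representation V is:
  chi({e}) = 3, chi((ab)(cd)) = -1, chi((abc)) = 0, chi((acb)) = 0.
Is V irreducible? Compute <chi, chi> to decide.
Irreducible: <chi, chi> = 1.

Justification: <chi, chi> = (1/|G|) sum_C |C| * |chi(C)|^2 = (1/12)[1*|3|^2 + 3*|-1|^2 + 4*|0|^2 + 4*|0|^2]
  = (1/12)[(9) + (3) + (0) + (0)] = 12/12 = 1.
(Exp terms are combined using exp(i*s)*conj(exp(i*t)) = exp(i*(s-t)), and sums of them are collapsed using the identity that for every m > 1 the m distinct m-th roots of unity sum to 0, e.g. 1 + exp(2*I*pi/3) + exp(-2*I*pi/3) = 0.)
A character is irreducible iff <chi, chi> = 1, so this representation is irreducible.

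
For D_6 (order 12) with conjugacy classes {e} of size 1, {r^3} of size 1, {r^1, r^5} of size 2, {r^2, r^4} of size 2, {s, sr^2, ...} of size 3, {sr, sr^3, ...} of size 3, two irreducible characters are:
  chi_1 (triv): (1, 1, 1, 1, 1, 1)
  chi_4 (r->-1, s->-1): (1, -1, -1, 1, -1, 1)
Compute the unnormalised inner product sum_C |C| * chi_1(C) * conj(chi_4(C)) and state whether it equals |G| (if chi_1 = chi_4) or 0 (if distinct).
Sum = 0; so <chi_1, chi_4> = 0 (distinct irreducibles are orthogonal).

Solution. Compute term by term over conjugacy classes (|C| * chi_1(C) * conj(chi_4(C))):
  1*(1)*conj(1) + 1*(1)*conj(-1) + 2*(1)*conj(-1) + 2*(1)*conj(1) + 3*(1)*conj(-1) + 3*(1)*conj(1)
  = (1) + (-1) + (-2) + (2) + (-3) + (3)
  = 0.
Dividing by |G| = 12 gives 0/12 = 0, matching the row-orthogonality relation <chi_1, chi_4> = [chi_1 = chi_4].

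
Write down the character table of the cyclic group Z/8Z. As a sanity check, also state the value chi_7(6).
Character table of Z/8Z (irreps indexed chi_0,...,chi_7 with chi_k(m) = zeta_8^(k*m), zeta_8 = exp(2*pi*i/8)):
  irrep \ class  {0} (size 1)  {1} (size 1)    {2} (size 1)  {3} (size 1)    {4} (size 1)  {5} (size 1)    {6} (size 1)  {7} (size 1)  
  chi_0          1             1               1             1               1             1               1             1             
  chi_1          1             exp(I*pi/4)     I             exp(3*I*pi/4)   -1            exp(-3*I*pi/4)  -I            exp(-I*pi/4)  
  chi_2          1             I               -1            -I              1             I               -1            -I            
  chi_3          1             exp(3*I*pi/4)   -I            exp(I*pi/4)     -1            exp(-I*pi/4)    I             exp(-3*I*pi/4)
  chi_4          1             -1              1             -1              1             -1              1             -1            
  chi_5          1             exp(-3*I*pi/4)  I             exp(-I*pi/4)    -1            exp(I*pi/4)     -I            exp(3*I*pi/4) 
  chi_6          1             -I              -1            I               1             -I              -1            I             
  chi_7          1             exp(-I*pi/4)    -I            exp(-3*I*pi/4)  -1            exp(3*I*pi/4)   I             exp(I*pi/4)   

Spot check: chi_7(6) = zeta_8^(7*6) = zeta_8^42 = I.

Derivation: Z/8Z is abelian, so all 8 irreducible complex representations are 1-dimensional. They are given by chi_k(m) = zeta_8^(k*m) for k = 0,...,7. Row orthogonality: sum_m chi_k(m) conj(chi_l(m)) = 8 * [k = l].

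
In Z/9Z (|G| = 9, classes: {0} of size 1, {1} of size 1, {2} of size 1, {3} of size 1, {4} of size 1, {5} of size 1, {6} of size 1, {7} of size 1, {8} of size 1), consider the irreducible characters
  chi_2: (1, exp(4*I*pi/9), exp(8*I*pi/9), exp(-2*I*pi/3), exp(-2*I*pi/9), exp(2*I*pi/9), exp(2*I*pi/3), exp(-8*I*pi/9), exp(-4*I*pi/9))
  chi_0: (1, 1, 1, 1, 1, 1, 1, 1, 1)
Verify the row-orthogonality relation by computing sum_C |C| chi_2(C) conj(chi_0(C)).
Sum = 0; so <chi_2, chi_0> = 0 (distinct irreducibles are orthogonal).

Compute term by term over conjugacy classes (|C| * chi_2(C) * conj(chi_0(C))):
  1*(1)*conj(1) + 1*(exp(4*I*pi/9))*conj(1) + 1*(exp(8*I*pi/9))*conj(1) + 1*(exp(-2*I*pi/3))*conj(1) + 1*(exp(-2*I*pi/9))*conj(1) + 1*(exp(2*I*pi/9))*conj(1) + 1*(exp(2*I*pi/3))*conj(1) + 1*(exp(-8*I*pi/9))*conj(1) + 1*(exp(-4*I*pi/9))*conj(1)
  = (1) + (exp(4*I*pi/9)) + (exp(8*I*pi/9)) + (exp(-2*I*pi/3)) + (exp(-2*I*pi/9)) + (exp(2*I*pi/9)) + (exp(2*I*pi/3)) + (exp(-8*I*pi/9)) + (exp(-4*I*pi/9))
  = 0.
(Exp terms are combined using exp(i*s)*conj(exp(i*t)) = exp(i*(s-t)), and sums of them are collapsed using the identity that for every m > 1 the m distinct m-th roots of unity sum to 0, e.g. 1 + exp(2*I*pi/3) + exp(-2*I*pi/3) = 0.)
Dividing by |G| = 9 gives 0/9 = 0, matching the row-orthogonality relation <chi_2, chi_0> = [chi_2 = chi_0].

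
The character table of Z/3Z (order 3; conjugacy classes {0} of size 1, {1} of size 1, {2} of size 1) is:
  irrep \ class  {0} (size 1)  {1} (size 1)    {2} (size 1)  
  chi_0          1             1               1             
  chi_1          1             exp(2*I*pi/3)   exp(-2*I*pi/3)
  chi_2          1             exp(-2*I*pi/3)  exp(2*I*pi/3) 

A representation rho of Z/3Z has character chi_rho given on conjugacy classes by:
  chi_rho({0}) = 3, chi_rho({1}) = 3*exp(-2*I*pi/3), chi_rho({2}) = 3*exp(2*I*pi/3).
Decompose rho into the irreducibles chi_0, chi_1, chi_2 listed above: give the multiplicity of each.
Multiplicities: chi_0: 0, chi_1: 0, chi_2: 3.

Proof sketch: Use <chi_rho, chi> = (1/|G|) sum_C |C| * chi_rho(C) * conj(chi(C)) with |G| = 3 for each irreducible chi in the table:
  <chi_rho, chi_0> = (1/3)[1*(3)*conj(1) + 1*(3*exp(-2*I*pi/3))*conj(1) + 1*(3*exp(2*I*pi/3))*conj(1)]
      = (1/3)[(3) + (3*exp(-2*I*pi/3)) + (3*exp(2*I*pi/3))] = 0/3 = 0
  <chi_rho, chi_1> = (1/3)[1*(3)*conj(1) + 1*(3*exp(-2*I*pi/3))*conj(exp(2*I*pi/3)) + 1*(3*exp(2*I*pi/3))*conj(exp(-2*I*pi/3))]
      = (1/3)[(3) + (3*exp(2*I*pi/3)) + (3*exp(-2*I*pi/3))] = 0/3 = 0
  <chi_rho, chi_2> = (1/3)[1*(3)*conj(1) + 1*(3*exp(-2*I*pi/3))*conj(exp(-2*I*pi/3)) + 1*(3*exp(2*I*pi/3))*conj(exp(2*I*pi/3))]
      = (1/3)[(3) + (3) + (3)] = 9/3 = 3
(Exp terms are combined using exp(i*s)*conj(exp(i*t)) = exp(i*(s-t)), and sums of them are collapsed using the identity that for every m > 1 the m distinct m-th roots of unity sum to 0, e.g. 1 + exp(2*I*pi/3) + exp(-2*I*pi/3) = 0.)
Dimension check: dim(rho) = sum (mult * dim) = 0*1 + 0*1 + 3*1 = 3 = chi_rho(e) = 3.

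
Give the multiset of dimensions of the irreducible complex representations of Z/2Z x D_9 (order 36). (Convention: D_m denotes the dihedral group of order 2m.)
Dimensions: 1, 1, 1, 1, 2, 2, 2, 2, 2, 2, 2, 2

Details: There are 12 irreducibles (= number of conjugacy classes). Their dimensions d_i satisfy sum d_i^2 = |G| = 36: 1 + 1 + 1 + 1 + 4 + 4 + 4 + 4 + 4 + 4 + 4 + 4 = 36. (For the product with Z/2Z: each of the 2 1-dim characters of Z/2Z tensors with each irrep of D_9, giving 2 copies of each D_9-dimension.)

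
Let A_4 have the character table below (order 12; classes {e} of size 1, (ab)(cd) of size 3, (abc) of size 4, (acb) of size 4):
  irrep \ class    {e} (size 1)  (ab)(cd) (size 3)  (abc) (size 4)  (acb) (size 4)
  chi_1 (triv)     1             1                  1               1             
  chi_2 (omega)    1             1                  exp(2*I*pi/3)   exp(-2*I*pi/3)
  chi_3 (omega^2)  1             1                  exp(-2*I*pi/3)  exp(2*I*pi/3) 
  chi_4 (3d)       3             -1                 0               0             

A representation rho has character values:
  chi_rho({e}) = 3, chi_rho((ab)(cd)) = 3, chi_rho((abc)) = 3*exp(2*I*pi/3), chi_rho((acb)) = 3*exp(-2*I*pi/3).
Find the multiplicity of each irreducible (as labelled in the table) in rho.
Multiplicities: chi_1: 0, chi_2: 3, chi_3: 0, chi_4: 0.

Argument: Use <chi_rho, chi> = (1/|G|) sum_C |C| * chi_rho(C) * conj(chi(C)) with |G| = 12 for each irreducible chi in the table:
  <chi_rho, chi_1> = (1/12)[1*(3)*conj(1) + 3*(3)*conj(1) + 4*(3*exp(2*I*pi/3))*conj(1) + 4*(3*exp(-2*I*pi/3))*conj(1)]
      = (1/12)[(3) + (9) + (12*exp(2*I*pi/3)) + (12*exp(-2*I*pi/3))] = 0/12 = 0
  <chi_rho, chi_2> = (1/12)[1*(3)*conj(1) + 3*(3)*conj(1) + 4*(3*exp(2*I*pi/3))*conj(exp(2*I*pi/3)) + 4*(3*exp(-2*I*pi/3))*conj(exp(-2*I*pi/3))]
      = (1/12)[(3) + (9) + (12) + (12)] = 36/12 = 3
  <chi_rho, chi_3> = (1/12)[1*(3)*conj(1) + 3*(3)*conj(1) + 4*(3*exp(2*I*pi/3))*conj(exp(-2*I*pi/3)) + 4*(3*exp(-2*I*pi/3))*conj(exp(2*I*pi/3))]
      = (1/12)[(3) + (9) + (12*exp(-2*I*pi/3)) + (12*exp(2*I*pi/3))] = 0/12 = 0
  <chi_rho, chi_4> = (1/12)[1*(3)*conj(3) + 3*(3)*conj(-1) + 4*(3*exp(2*I*pi/3))*conj(0) + 4*(3*exp(-2*I*pi/3))*conj(0)]
      = (1/12)[(9) + (-9) + (0) + (0)] = 0/12 = 0
(Exp terms are combined using exp(i*s)*conj(exp(i*t)) = exp(i*(s-t)), and sums of them are collapsed using the identity that for every m > 1 the m distinct m-th roots of unity sum to 0, e.g. 1 + exp(2*I*pi/3) + exp(-2*I*pi/3) = 0.)
Dimension check: dim(rho) = sum (mult * dim) = 0*1 + 3*1 + 0*1 + 0*3 = 3 = chi_rho(e) = 3.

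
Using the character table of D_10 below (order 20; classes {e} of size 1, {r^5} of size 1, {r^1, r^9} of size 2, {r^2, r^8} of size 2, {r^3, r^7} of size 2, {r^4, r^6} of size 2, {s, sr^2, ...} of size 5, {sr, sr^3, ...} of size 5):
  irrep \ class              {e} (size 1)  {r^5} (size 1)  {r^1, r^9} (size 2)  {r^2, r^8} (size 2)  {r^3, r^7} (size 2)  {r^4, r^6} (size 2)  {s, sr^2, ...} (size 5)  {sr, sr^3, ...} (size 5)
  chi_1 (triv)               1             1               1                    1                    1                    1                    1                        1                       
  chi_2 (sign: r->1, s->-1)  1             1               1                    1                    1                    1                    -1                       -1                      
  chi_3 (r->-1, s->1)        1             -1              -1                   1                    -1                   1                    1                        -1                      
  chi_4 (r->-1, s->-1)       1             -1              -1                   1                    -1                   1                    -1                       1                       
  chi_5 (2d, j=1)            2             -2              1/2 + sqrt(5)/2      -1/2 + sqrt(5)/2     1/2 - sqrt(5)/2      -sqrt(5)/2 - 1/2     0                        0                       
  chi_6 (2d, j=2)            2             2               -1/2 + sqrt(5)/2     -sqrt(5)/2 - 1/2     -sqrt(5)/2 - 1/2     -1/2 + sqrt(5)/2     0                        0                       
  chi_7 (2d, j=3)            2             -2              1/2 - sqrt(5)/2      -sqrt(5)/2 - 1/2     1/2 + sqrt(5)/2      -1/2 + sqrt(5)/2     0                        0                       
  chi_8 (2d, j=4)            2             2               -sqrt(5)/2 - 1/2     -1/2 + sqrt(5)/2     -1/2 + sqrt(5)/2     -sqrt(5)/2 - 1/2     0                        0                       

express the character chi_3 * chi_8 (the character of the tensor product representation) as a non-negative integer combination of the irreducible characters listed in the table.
chi_3 tensor chi_8 = chi_5 (all other irreducibles have multiplicity 0).

Explanation: The character of a tensor product is the pointwise product (chi_3 * chi_8)(C) = chi_3(C) * chi_8(C):
  {e}: (1)*(2), {r^5}: (-1)*(2), {r^1, r^9}: (-1)*(-sqrt(5)/2 - 1/2), {r^2, r^8}: (1)*(-1/2 + sqrt(5)/2), {r^3, r^7}: (-1)*(-1/2 + sqrt(5)/2), {r^4, r^6}: (1)*(-sqrt(5)/2 - 1/2), {s, sr^2, ...}: (1)*(0), {sr, sr^3, ...}: (-1)*(0)
so (chi_3 * chi_8) takes values
  {e} -> 2, {r^5} -> -2, {r^1, r^9} -> 1/2 + sqrt(5)/2, {r^2, r^8} -> -1/2 + sqrt(5)/2, {r^3, r^7} -> 1/2 - sqrt(5)/2, {r^4, r^6} -> -sqrt(5)/2 - 1/2, {s, sr^2, ...} -> 0, {sr, sr^3, ...} -> 0.
Now take the inner product of this character with each irreducible chi from the table, <chi_3*chi_8, chi> = (1/20) sum_C |C| (chi_3*chi_8)(C) conj(chi(C)):
  <chi_3*chi_8, chi_1> = (1/20)[1*(2)*conj(1) + 1*(-2)*conj(1) + 2*(1/2 + sqrt(5)/2)*conj(1) + 2*(-1/2 + sqrt(5)/2)*conj(1) + 2*(1/2 - sqrt(5)/2)*conj(1) + 2*(-sqrt(5)/2 - 1/2)*conj(1) + 5*(0)*conj(1) + 5*(0)*conj(1)]
      = (1/20)[(2) + (-2) + (1 + sqrt(5)) + (-1 + sqrt(5)) + (1 - sqrt(5)) + (-sqrt(5) - 1) + (0) + (0)] = 0/20 = 0
  <chi_3*chi_8, chi_2> = (1/20)[1*(2)*conj(1) + 1*(-2)*conj(1) + 2*(1/2 + sqrt(5)/2)*conj(1) + 2*(-1/2 + sqrt(5)/2)*conj(1) + 2*(1/2 - sqrt(5)/2)*conj(1) + 2*(-sqrt(5)/2 - 1/2)*conj(1) + 5*(0)*conj(-1) + 5*(0)*conj(-1)]
      = (1/20)[(2) + (-2) + (1 + sqrt(5)) + (-1 + sqrt(5)) + (1 - sqrt(5)) + (-sqrt(5) - 1) + (0) + (0)] = 0/20 = 0
  <chi_3*chi_8, chi_3> = (1/20)[1*(2)*conj(1) + 1*(-2)*conj(-1) + 2*(1/2 + sqrt(5)/2)*conj(-1) + 2*(-1/2 + sqrt(5)/2)*conj(1) + 2*(1/2 - sqrt(5)/2)*conj(-1) + 2*(-sqrt(5)/2 - 1/2)*conj(1) + 5*(0)*conj(1) + 5*(0)*conj(-1)]
      = (1/20)[(2) + (2) + (-sqrt(5) - 1) + (-1 + sqrt(5)) + (-1 + sqrt(5)) + (-sqrt(5) - 1) + (0) + (0)] = 0/20 = 0
  <chi_3*chi_8, chi_4> = (1/20)[1*(2)*conj(1) + 1*(-2)*conj(-1) + 2*(1/2 + sqrt(5)/2)*conj(-1) + 2*(-1/2 + sqrt(5)/2)*conj(1) + 2*(1/2 - sqrt(5)/2)*conj(-1) + 2*(-sqrt(5)/2 - 1/2)*conj(1) + 5*(0)*conj(-1) + 5*(0)*conj(1)]
      = (1/20)[(2) + (2) + (-sqrt(5) - 1) + (-1 + sqrt(5)) + (-1 + sqrt(5)) + (-sqrt(5) - 1) + (0) + (0)] = 0/20 = 0
  <chi_3*chi_8, chi_5> = (1/20)[1*(2)*conj(2) + 1*(-2)*conj(-2) + 2*(1/2 + sqrt(5)/2)*conj(1/2 + sqrt(5)/2) + 2*(-1/2 + sqrt(5)/2)*conj(-1/2 + sqrt(5)/2) + 2*(1/2 - sqrt(5)/2)*conj(1/2 - sqrt(5)/2) + 2*(-sqrt(5)/2 - 1/2)*conj(-sqrt(5)/2 - 1/2) + 5*(0)*conj(0) + 5*(0)*conj(0)]
      = (1/20)[(4) + (4) + (sqrt(5) + 3) + (3 - sqrt(5)) + (3 - sqrt(5)) + (sqrt(5) + 3) + (0) + (0)] = 20/20 = 1
  <chi_3*chi_8, chi_6> = (1/20)[1*(2)*conj(2) + 1*(-2)*conj(2) + 2*(1/2 + sqrt(5)/2)*conj(-1/2 + sqrt(5)/2) + 2*(-1/2 + sqrt(5)/2)*conj(-sqrt(5)/2 - 1/2) + 2*(1/2 - sqrt(5)/2)*conj(-sqrt(5)/2 - 1/2) + 2*(-sqrt(5)/2 - 1/2)*conj(-1/2 + sqrt(5)/2) + 5*(0)*conj(0) + 5*(0)*conj(0)]
      = (1/20)[(4) + (-4) + (2) + (-2) + (2) + (-2) + (0) + (0)] = 0/20 = 0
  <chi_3*chi_8, chi_7> = (1/20)[1*(2)*conj(2) + 1*(-2)*conj(-2) + 2*(1/2 + sqrt(5)/2)*conj(1/2 - sqrt(5)/2) + 2*(-1/2 + sqrt(5)/2)*conj(-sqrt(5)/2 - 1/2) + 2*(1/2 - sqrt(5)/2)*conj(1/2 + sqrt(5)/2) + 2*(-sqrt(5)/2 - 1/2)*conj(-1/2 + sqrt(5)/2) + 5*(0)*conj(0) + 5*(0)*conj(0)]
      = (1/20)[(4) + (4) + (-2) + (-2) + (-2) + (-2) + (0) + (0)] = 0/20 = 0
  <chi_3*chi_8, chi_8> = (1/20)[1*(2)*conj(2) + 1*(-2)*conj(2) + 2*(1/2 + sqrt(5)/2)*conj(-sqrt(5)/2 - 1/2) + 2*(-1/2 + sqrt(5)/2)*conj(-1/2 + sqrt(5)/2) + 2*(1/2 - sqrt(5)/2)*conj(-1/2 + sqrt(5)/2) + 2*(-sqrt(5)/2 - 1/2)*conj(-sqrt(5)/2 - 1/2) + 5*(0)*conj(0) + 5*(0)*conj(0)]
      = (1/20)[(4) + (-4) + (-3 - sqrt(5)) + (3 - sqrt(5)) + (-3 + sqrt(5)) + (sqrt(5) + 3) + (0) + (0)] = 0/20 = 0
Hence the multiplicities are chi_5: 1. Dimension check: dim(chi_3)*dim(chi_8) = 1*2 = 2 and sum (mult * dim) = 1*2 = 2.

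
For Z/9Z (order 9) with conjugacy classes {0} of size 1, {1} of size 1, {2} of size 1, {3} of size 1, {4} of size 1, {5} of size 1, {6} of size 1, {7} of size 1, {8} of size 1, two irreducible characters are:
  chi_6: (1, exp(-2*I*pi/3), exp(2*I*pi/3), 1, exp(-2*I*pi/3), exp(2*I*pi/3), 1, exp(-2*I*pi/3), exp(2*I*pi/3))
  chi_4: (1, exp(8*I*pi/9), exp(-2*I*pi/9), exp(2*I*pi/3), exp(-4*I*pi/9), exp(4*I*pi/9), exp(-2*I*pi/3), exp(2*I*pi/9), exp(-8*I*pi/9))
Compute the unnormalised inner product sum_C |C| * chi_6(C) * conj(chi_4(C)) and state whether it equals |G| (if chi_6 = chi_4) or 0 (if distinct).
Sum = 0; so <chi_6, chi_4> = 0 (distinct irreducibles are orthogonal).

Compute term by term over conjugacy classes (|C| * chi_6(C) * conj(chi_4(C))):
  1*(1)*conj(1) + 1*(exp(-2*I*pi/3))*conj(exp(8*I*pi/9)) + 1*(exp(2*I*pi/3))*conj(exp(-2*I*pi/9)) + 1*(1)*conj(exp(2*I*pi/3)) + 1*(exp(-2*I*pi/3))*conj(exp(-4*I*pi/9)) + 1*(exp(2*I*pi/3))*conj(exp(4*I*pi/9)) + 1*(1)*conj(exp(-2*I*pi/3)) + 1*(exp(-2*I*pi/3))*conj(exp(2*I*pi/9)) + 1*(exp(2*I*pi/3))*conj(exp(-8*I*pi/9))
  = (1) + (exp(4*I*pi/9)) + (exp(8*I*pi/9)) + (exp(-2*I*pi/3)) + (exp(-2*I*pi/9)) + (exp(2*I*pi/9)) + (exp(2*I*pi/3)) + (exp(-8*I*pi/9)) + (exp(-4*I*pi/9))
  = 0.
(Exp terms are combined using exp(i*s)*conj(exp(i*t)) = exp(i*(s-t)), and sums of them are collapsed using the identity that for every m > 1 the m distinct m-th roots of unity sum to 0, e.g. 1 + exp(2*I*pi/3) + exp(-2*I*pi/3) = 0.)
Dividing by |G| = 9 gives 0/9 = 0, matching the row-orthogonality relation <chi_6, chi_4> = [chi_6 = chi_4].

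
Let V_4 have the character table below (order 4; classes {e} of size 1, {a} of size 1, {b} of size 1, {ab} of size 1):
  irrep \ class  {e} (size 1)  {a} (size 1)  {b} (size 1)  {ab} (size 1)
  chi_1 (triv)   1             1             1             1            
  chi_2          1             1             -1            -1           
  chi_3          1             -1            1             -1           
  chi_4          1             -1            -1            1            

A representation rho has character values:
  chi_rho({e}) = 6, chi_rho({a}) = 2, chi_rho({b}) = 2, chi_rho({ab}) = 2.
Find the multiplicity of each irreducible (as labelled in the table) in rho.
Multiplicities: chi_1: 3, chi_2: 1, chi_3: 1, chi_4: 1.

Use <chi_rho, chi> = (1/|G|) sum_C |C| * chi_rho(C) * conj(chi(C)) with |G| = 4 for each irreducible chi in the table:
  <chi_rho, chi_1> = (1/4)[1*(6)*conj(1) + 1*(2)*conj(1) + 1*(2)*conj(1) + 1*(2)*conj(1)]
      = (1/4)[(6) + (2) + (2) + (2)] = 12/4 = 3
  <chi_rho, chi_2> = (1/4)[1*(6)*conj(1) + 1*(2)*conj(1) + 1*(2)*conj(-1) + 1*(2)*conj(-1)]
      = (1/4)[(6) + (2) + (-2) + (-2)] = 4/4 = 1
  <chi_rho, chi_3> = (1/4)[1*(6)*conj(1) + 1*(2)*conj(-1) + 1*(2)*conj(1) + 1*(2)*conj(-1)]
      = (1/4)[(6) + (-2) + (2) + (-2)] = 4/4 = 1
  <chi_rho, chi_4> = (1/4)[1*(6)*conj(1) + 1*(2)*conj(-1) + 1*(2)*conj(-1) + 1*(2)*conj(1)]
      = (1/4)[(6) + (-2) + (-2) + (2)] = 4/4 = 1
Dimension check: dim(rho) = sum (mult * dim) = 3*1 + 1*1 + 1*1 + 1*1 = 6 = chi_rho(e) = 6.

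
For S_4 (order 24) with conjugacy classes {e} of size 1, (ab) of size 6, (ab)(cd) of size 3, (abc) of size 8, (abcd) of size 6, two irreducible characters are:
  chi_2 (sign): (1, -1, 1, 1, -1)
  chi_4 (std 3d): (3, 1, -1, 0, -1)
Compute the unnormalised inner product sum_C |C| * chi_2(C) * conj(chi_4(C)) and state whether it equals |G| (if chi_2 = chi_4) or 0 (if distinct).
Sum = 0; so <chi_2, chi_4> = 0 (distinct irreducibles are orthogonal).

Proof sketch: Compute term by term over conjugacy classes (|C| * chi_2(C) * conj(chi_4(C))):
  1*(1)*conj(3) + 6*(-1)*conj(1) + 3*(1)*conj(-1) + 8*(1)*conj(0) + 6*(-1)*conj(-1)
  = (3) + (-6) + (-3) + (0) + (6)
  = 0.
Dividing by |G| = 24 gives 0/24 = 0, matching the row-orthogonality relation <chi_2, chi_4> = [chi_2 = chi_4].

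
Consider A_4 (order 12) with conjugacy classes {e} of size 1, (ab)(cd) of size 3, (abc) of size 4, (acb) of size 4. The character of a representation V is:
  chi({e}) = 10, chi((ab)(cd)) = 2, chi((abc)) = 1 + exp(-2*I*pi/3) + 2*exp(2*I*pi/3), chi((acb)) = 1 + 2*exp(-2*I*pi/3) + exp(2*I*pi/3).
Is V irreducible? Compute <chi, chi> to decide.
Not irreducible (reducible): <chi, chi> = 10 > 1.

<chi, chi> = (1/|G|) sum_C |C| * |chi(C)|^2 = (1/12)[1*|10|^2 + 3*|2|^2 + 4*|1 + exp(-2*I*pi/3) + 2*exp(2*I*pi/3)|^2 + 4*|1 + 2*exp(-2*I*pi/3) + exp(2*I*pi/3)|^2]
  = (1/12)[(100) + (12) + (4) + (4)] = 120/12 = 10.
(Exp terms are combined using exp(i*s)*conj(exp(i*t)) = exp(i*(s-t)), and sums of them are collapsed using the identity that for every m > 1 the m distinct m-th roots of unity sum to 0, e.g. 1 + exp(2*I*pi/3) + exp(-2*I*pi/3) = 0.)
A character is irreducible iff <chi, chi> = 1, so this representation is reducible.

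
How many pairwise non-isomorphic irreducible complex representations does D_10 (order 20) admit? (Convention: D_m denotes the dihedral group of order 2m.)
8

Working: The number of irreducible complex representations of a finite group equals its number of conjugacy classes. D_10 has 8 conjugacy classes (n/2 + 3 for n even), so D_10 (order 20) has exactly 8 irreducible complex representations.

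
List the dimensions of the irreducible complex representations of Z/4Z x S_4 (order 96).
Dimensions: 1, 1, 1, 1, 1, 1, 1, 1, 2, 2, 2, 2, 3, 3, 3, 3, 3, 3, 3, 3

Justification: There are 20 irreducibles (= number of conjugacy classes). Their dimensions d_i satisfy sum d_i^2 = |G| = 96: 1 + 1 + 1 + 1 + 1 + 1 + 1 + 1 + 4 + 4 + 4 + 4 + 9 + 9 + 9 + 9 + 9 + 9 + 9 + 9 = 96. (For the product with Z/4Z: each of the 4 1-dim characters of Z/4Z tensors with each irrep of S_4, giving 4 copies of each S_4-dimension.)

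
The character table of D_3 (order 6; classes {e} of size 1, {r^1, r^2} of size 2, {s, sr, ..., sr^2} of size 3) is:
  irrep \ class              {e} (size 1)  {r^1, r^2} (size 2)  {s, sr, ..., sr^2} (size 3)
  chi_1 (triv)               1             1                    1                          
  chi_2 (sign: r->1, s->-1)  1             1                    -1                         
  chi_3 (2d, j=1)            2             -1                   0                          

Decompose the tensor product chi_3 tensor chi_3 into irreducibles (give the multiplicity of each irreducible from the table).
chi_3 tensor chi_3 = chi_1 + chi_2 + chi_3 (all other irreducibles have multiplicity 0).

Proof sketch: The character of a tensor product is the pointwise product (chi_3 * chi_3)(C) = chi_3(C) * chi_3(C):
  {e}: (2)*(2), {r^1, r^2}: (-1)*(-1), {s, sr, ..., sr^2}: (0)*(0)
so (chi_3 * chi_3) takes values
  {e} -> 4, {r^1, r^2} -> 1, {s, sr, ..., sr^2} -> 0.
Now take the inner product of this character with each irreducible chi from the table, <chi_3*chi_3, chi> = (1/6) sum_C |C| (chi_3*chi_3)(C) conj(chi(C)):
  <chi_3*chi_3, chi_1> = (1/6)[1*(4)*conj(1) + 2*(1)*conj(1) + 3*(0)*conj(1)]
      = (1/6)[(4) + (2) + (0)] = 6/6 = 1
  <chi_3*chi_3, chi_2> = (1/6)[1*(4)*conj(1) + 2*(1)*conj(1) + 3*(0)*conj(-1)]
      = (1/6)[(4) + (2) + (0)] = 6/6 = 1
  <chi_3*chi_3, chi_3> = (1/6)[1*(4)*conj(2) + 2*(1)*conj(-1) + 3*(0)*conj(0)]
      = (1/6)[(8) + (-2) + (0)] = 6/6 = 1
Hence the multiplicities are chi_1: 1, chi_2: 1, chi_3: 1. Dimension check: dim(chi_3)*dim(chi_3) = 2*2 = 4 and sum (mult * dim) = 1*1 + 1*1 + 1*2 = 4.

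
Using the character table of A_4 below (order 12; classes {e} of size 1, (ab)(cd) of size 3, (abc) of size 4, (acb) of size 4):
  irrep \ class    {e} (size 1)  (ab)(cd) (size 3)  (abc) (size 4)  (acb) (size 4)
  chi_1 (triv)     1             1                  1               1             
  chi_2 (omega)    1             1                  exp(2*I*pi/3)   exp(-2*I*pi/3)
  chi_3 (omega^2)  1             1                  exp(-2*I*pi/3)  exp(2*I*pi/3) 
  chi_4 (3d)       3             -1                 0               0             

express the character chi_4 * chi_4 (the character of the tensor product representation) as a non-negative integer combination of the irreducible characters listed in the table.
chi_4 tensor chi_4 = chi_1 + chi_2 + chi_3 + 2*chi_4 (all other irreducibles have multiplicity 0).

Solution. The character of a tensor product is the pointwise product (chi_4 * chi_4)(C) = chi_4(C) * chi_4(C):
  {e}: (3)*(3), (ab)(cd): (-1)*(-1), (abc): (0)*(0), (acb): (0)*(0)
so (chi_4 * chi_4) takes values
  {e} -> 9, (ab)(cd) -> 1, (abc) -> 0, (acb) -> 0.
Now take the inner product of this character with each irreducible chi from the table, <chi_4*chi_4, chi> = (1/12) sum_C |C| (chi_4*chi_4)(C) conj(chi(C)):
  <chi_4*chi_4, chi_1> = (1/12)[1*(9)*conj(1) + 3*(1)*conj(1) + 4*(0)*conj(1) + 4*(0)*conj(1)]
      = (1/12)[(9) + (3) + (0) + (0)] = 12/12 = 1
  <chi_4*chi_4, chi_2> = (1/12)[1*(9)*conj(1) + 3*(1)*conj(1) + 4*(0)*conj(exp(2*I*pi/3)) + 4*(0)*conj(exp(-2*I*pi/3))]
      = (1/12)[(9) + (3) + (0) + (0)] = 12/12 = 1
  <chi_4*chi_4, chi_3> = (1/12)[1*(9)*conj(1) + 3*(1)*conj(1) + 4*(0)*conj(exp(-2*I*pi/3)) + 4*(0)*conj(exp(2*I*pi/3))]
      = (1/12)[(9) + (3) + (0) + (0)] = 12/12 = 1
  <chi_4*chi_4, chi_4> = (1/12)[1*(9)*conj(3) + 3*(1)*conj(-1) + 4*(0)*conj(0) + 4*(0)*conj(0)]
      = (1/12)[(27) + (-3) + (0) + (0)] = 24/12 = 2
(Exp terms are combined using exp(i*s)*conj(exp(i*t)) = exp(i*(s-t)), and sums of them are collapsed using the identity that for every m > 1 the m distinct m-th roots of unity sum to 0, e.g. 1 + exp(2*I*pi/3) + exp(-2*I*pi/3) = 0.)
Hence the multiplicities are chi_1: 1, chi_2: 1, chi_3: 1, chi_4: 2. Dimension check: dim(chi_4)*dim(chi_4) = 3*3 = 9 and sum (mult * dim) = 1*1 + 1*1 + 1*1 + 2*3 = 9.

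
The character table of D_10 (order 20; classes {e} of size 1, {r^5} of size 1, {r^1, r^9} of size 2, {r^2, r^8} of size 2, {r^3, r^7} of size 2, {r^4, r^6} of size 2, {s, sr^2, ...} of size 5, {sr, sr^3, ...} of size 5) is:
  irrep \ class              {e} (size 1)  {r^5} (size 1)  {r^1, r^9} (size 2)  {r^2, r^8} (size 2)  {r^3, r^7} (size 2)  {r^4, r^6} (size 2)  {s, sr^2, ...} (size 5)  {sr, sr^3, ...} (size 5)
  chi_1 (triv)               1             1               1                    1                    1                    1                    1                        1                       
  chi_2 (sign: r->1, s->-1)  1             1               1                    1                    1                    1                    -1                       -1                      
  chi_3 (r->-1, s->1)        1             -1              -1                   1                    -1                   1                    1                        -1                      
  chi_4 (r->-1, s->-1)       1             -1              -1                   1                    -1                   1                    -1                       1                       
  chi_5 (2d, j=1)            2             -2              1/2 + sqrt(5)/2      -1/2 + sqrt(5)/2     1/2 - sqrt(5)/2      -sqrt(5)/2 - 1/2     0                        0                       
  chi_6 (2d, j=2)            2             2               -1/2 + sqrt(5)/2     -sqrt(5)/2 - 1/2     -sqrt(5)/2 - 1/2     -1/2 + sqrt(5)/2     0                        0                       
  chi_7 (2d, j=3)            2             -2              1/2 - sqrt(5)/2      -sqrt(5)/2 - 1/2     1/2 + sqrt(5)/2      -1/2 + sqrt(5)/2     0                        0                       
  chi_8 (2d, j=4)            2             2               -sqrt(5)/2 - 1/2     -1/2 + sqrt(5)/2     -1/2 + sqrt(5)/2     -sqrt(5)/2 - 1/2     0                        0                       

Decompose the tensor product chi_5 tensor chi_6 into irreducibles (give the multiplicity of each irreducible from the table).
chi_5 tensor chi_6 = chi_5 + chi_7 (all other irreducibles have multiplicity 0).

Explanation: The character of a tensor product is the pointwise product (chi_5 * chi_6)(C) = chi_5(C) * chi_6(C):
  {e}: (2)*(2), {r^5}: (-2)*(2), {r^1, r^9}: (1/2 + sqrt(5)/2)*(-1/2 + sqrt(5)/2), {r^2, r^8}: (-1/2 + sqrt(5)/2)*(-sqrt(5)/2 - 1/2), {r^3, r^7}: (1/2 - sqrt(5)/2)*(-sqrt(5)/2 - 1/2), {r^4, r^6}: (-sqrt(5)/2 - 1/2)*(-1/2 + sqrt(5)/2), {s, sr^2, ...}: (0)*(0), {sr, sr^3, ...}: (0)*(0)
so (chi_5 * chi_6) takes values
  {e} -> 4, {r^5} -> -4, {r^1, r^9} -> 1, {r^2, r^8} -> -1, {r^3, r^7} -> 1, {r^4, r^6} -> -1, {s, sr^2, ...} -> 0, {sr, sr^3, ...} -> 0.
Now take the inner product of this character with each irreducible chi from the table, <chi_5*chi_6, chi> = (1/20) sum_C |C| (chi_5*chi_6)(C) conj(chi(C)):
  <chi_5*chi_6, chi_1> = (1/20)[1*(4)*conj(1) + 1*(-4)*conj(1) + 2*(1)*conj(1) + 2*(-1)*conj(1) + 2*(1)*conj(1) + 2*(-1)*conj(1) + 5*(0)*conj(1) + 5*(0)*conj(1)]
      = (1/20)[(4) + (-4) + (2) + (-2) + (2) + (-2) + (0) + (0)] = 0/20 = 0
  <chi_5*chi_6, chi_2> = (1/20)[1*(4)*conj(1) + 1*(-4)*conj(1) + 2*(1)*conj(1) + 2*(-1)*conj(1) + 2*(1)*conj(1) + 2*(-1)*conj(1) + 5*(0)*conj(-1) + 5*(0)*conj(-1)]
      = (1/20)[(4) + (-4) + (2) + (-2) + (2) + (-2) + (0) + (0)] = 0/20 = 0
  <chi_5*chi_6, chi_3> = (1/20)[1*(4)*conj(1) + 1*(-4)*conj(-1) + 2*(1)*conj(-1) + 2*(-1)*conj(1) + 2*(1)*conj(-1) + 2*(-1)*conj(1) + 5*(0)*conj(1) + 5*(0)*conj(-1)]
      = (1/20)[(4) + (4) + (-2) + (-2) + (-2) + (-2) + (0) + (0)] = 0/20 = 0
  <chi_5*chi_6, chi_4> = (1/20)[1*(4)*conj(1) + 1*(-4)*conj(-1) + 2*(1)*conj(-1) + 2*(-1)*conj(1) + 2*(1)*conj(-1) + 2*(-1)*conj(1) + 5*(0)*conj(-1) + 5*(0)*conj(1)]
      = (1/20)[(4) + (4) + (-2) + (-2) + (-2) + (-2) + (0) + (0)] = 0/20 = 0
  <chi_5*chi_6, chi_5> = (1/20)[1*(4)*conj(2) + 1*(-4)*conj(-2) + 2*(1)*conj(1/2 + sqrt(5)/2) + 2*(-1)*conj(-1/2 + sqrt(5)/2) + 2*(1)*conj(1/2 - sqrt(5)/2) + 2*(-1)*conj(-sqrt(5)/2 - 1/2) + 5*(0)*conj(0) + 5*(0)*conj(0)]
      = (1/20)[(8) + (8) + (1 + sqrt(5)) + (1 - sqrt(5)) + (1 - sqrt(5)) + (1 + sqrt(5)) + (0) + (0)] = 20/20 = 1
  <chi_5*chi_6, chi_6> = (1/20)[1*(4)*conj(2) + 1*(-4)*conj(2) + 2*(1)*conj(-1/2 + sqrt(5)/2) + 2*(-1)*conj(-sqrt(5)/2 - 1/2) + 2*(1)*conj(-sqrt(5)/2 - 1/2) + 2*(-1)*conj(-1/2 + sqrt(5)/2) + 5*(0)*conj(0) + 5*(0)*conj(0)]
      = (1/20)[(8) + (-8) + (-1 + sqrt(5)) + (1 + sqrt(5)) + (-sqrt(5) - 1) + (1 - sqrt(5)) + (0) + (0)] = 0/20 = 0
  <chi_5*chi_6, chi_7> = (1/20)[1*(4)*conj(2) + 1*(-4)*conj(-2) + 2*(1)*conj(1/2 - sqrt(5)/2) + 2*(-1)*conj(-sqrt(5)/2 - 1/2) + 2*(1)*conj(1/2 + sqrt(5)/2) + 2*(-1)*conj(-1/2 + sqrt(5)/2) + 5*(0)*conj(0) + 5*(0)*conj(0)]
      = (1/20)[(8) + (8) + (1 - sqrt(5)) + (1 + sqrt(5)) + (1 + sqrt(5)) + (1 - sqrt(5)) + (0) + (0)] = 20/20 = 1
  <chi_5*chi_6, chi_8> = (1/20)[1*(4)*conj(2) + 1*(-4)*conj(2) + 2*(1)*conj(-sqrt(5)/2 - 1/2) + 2*(-1)*conj(-1/2 + sqrt(5)/2) + 2*(1)*conj(-1/2 + sqrt(5)/2) + 2*(-1)*conj(-sqrt(5)/2 - 1/2) + 5*(0)*conj(0) + 5*(0)*conj(0)]
      = (1/20)[(8) + (-8) + (-sqrt(5) - 1) + (1 - sqrt(5)) + (-1 + sqrt(5)) + (1 + sqrt(5)) + (0) + (0)] = 0/20 = 0
Hence the multiplicities are chi_5: 1, chi_7: 1. Dimension check: dim(chi_5)*dim(chi_6) = 2*2 = 4 and sum (mult * dim) = 1*2 + 1*2 = 4.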